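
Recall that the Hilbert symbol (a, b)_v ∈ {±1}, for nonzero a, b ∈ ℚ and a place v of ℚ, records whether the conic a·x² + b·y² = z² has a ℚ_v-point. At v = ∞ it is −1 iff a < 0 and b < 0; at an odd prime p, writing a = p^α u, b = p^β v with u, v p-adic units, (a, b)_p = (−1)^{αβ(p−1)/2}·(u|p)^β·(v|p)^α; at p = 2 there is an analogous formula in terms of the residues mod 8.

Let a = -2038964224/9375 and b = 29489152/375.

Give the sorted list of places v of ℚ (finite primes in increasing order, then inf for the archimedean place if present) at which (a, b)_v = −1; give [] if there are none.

(a, b) ≡ (-510, 3570) mod (ℚ^×)²; places V = {2, 3, 5, 7, 11, 17, ∞}.
(a,b)_3: α=-1, u≡1; β=-1, v≡2 (mod 3); (1|3)=+1, (2|3)=-1; sign (−1)^1·+1^-1·-1^-1 = +1.
(a,b)_17: α=1, u≡1; β=1, v≡10 (mod 17); (1|17)=+1, (10|17)=-1; sign (−1)^0·+1^1·-1^1 = -1.
(a,b)_2: α=13, β=11; u≡1, v≡1 (mod 8); ε(u)ε(v)=0·0, αω(v)=13·0, βω(u)=11·0; sum ≡ 0  ⇒  +1.
(a,b)_11: α=4, u≡6; β=2, v≡7 (mod 11); (6|11)=-1, (7|11)=-1; sign (−1)^0·-1^2·-1^4 = +1.
(a,b)_∞: sgn(-510)=−, sgn(3570)=+, so +1.
(a,b)_7: α=0, u≡2; β=1, v≡6 (mod 7); (2|7)=+1, (6|7)=-1; sign (−1)^0·+1^1·-1^0 = +1.
(a,b)_5: α=-5, u≡2; β=-3, v≡4 (mod 5); (2|5)=-1, (4|5)=+1; sign (−1)^0·-1^-3·+1^-5 = -1.
(-510, 3570 / ℚ) ramifies at {5, 17}: a division algebra.

[5, 17]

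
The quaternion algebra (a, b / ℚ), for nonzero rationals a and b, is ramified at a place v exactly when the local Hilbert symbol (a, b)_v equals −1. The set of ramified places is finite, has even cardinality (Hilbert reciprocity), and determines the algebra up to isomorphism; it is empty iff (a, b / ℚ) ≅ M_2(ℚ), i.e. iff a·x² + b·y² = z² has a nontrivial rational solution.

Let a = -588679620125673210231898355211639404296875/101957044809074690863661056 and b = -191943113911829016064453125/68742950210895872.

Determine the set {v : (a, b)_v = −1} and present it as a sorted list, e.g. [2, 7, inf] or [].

(a, b) ≡ (-7315, -10) mod (ℚ^×)²; places V = {2, 3, 5, 7, 11, 13, 19, 23, 37, ∞}.
(a,b)_2: α=-28, β=-17; u≡5, v≡3 (mod 8); ε(u)ε(v)=0·1, αω(v)=-28·1, βω(u)=-17·1; sum ≡ 1  ⇒  -1.
(a,b)_19: α=3, u≡8; β=2, v≡1 (mod 19); (8|19)=-1, (1|19)=+1; sign (−1)^0·-1^2·+1^3 = +1.
(a,b)_11: α=7, u≡6; β=4, v≡5 (mod 11); (6|11)=-1, (5|11)=+1; sign (−1)^0·-1^4·+1^7 = +1.
(a,b)_7: α=3, u≡5; β=2, v≡4 (mod 7); (5|7)=-1, (4|7)=+1; sign (−1)^0·-1^2·+1^3 = +1.
(a,b)_13: α=6, u≡4; β=4, v≡9 (mod 13); (4|13)=+1, (9|13)=+1; sign (−1)^0·+1^4·+1^6 = +1.
(a,b)_∞: sgn(-7315)=−, sgn(-10)=−, so -1.
(a,b)_37: α=-6, u≡12; β=-4, v≡26 (mod 37); (12|37)=+1, (26|37)=+1; sign (−1)^0·+1^-4·+1^-6 = +1.
(a,b)_5: α=17, u≡2; β=11, v≡3 (mod 5); (2|5)=-1, (3|5)=-1; sign (−1)^0·-1^11·-1^17 = +1.
(a,b)_3: α=20, u≡2; β=12, v≡2 (mod 3); (2|3)=-1, (2|3)=-1; sign (−1)^0·-1^12·-1^20 = +1.
(a,b)_23: α=-6, u≡7; β=-4, v≡13 (mod 23); (7|23)=-1, (13|23)=+1; sign (−1)^0·-1^-4·+1^-6 = +1.
Ram(-7315, -10) = {2, ∞}; no ℚ_2-point on the conic.

[2, inf]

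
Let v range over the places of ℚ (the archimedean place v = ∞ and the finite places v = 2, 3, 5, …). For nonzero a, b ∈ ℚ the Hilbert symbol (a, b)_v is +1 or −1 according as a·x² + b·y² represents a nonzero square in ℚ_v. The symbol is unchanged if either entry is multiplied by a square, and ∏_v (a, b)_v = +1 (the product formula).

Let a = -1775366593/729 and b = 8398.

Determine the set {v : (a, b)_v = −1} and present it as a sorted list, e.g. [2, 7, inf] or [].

Mod squares: a ≡ -17017, b ≡ 8398. Check v ∈ {∞, 2, 3, 7, 11, 13, 17, 19}.
v=17: a=17^3·(≡13), b=17^1·(≡1) mod 17; (13|17)=+1, (1|17)=+1; (−1)^{3·1·8}·(+1)^1·(+1)^3 = +1.
v=11: a=11^1·(≡3), b=11^0·(≡5) mod 11; (3|11)=+1, (5|11)=+1; (−1)^{1·0·5}·(+1)^0·(+1)^1 = +1.
v=19: a=19^2·(≡4), b=19^1·(≡5) mod 19; (4|19)=+1, (5|19)=+1; (−1)^{2·1·9}·(+1)^1·(+1)^2 = +1.
v=2: v_2(a)=0, v_2(b)=1; units ≡ 7, 7 (mod 8); ε·ε+αω+βω = 1·1+0·0+1·0 ≡ 1  ⇒  (a,b)_2 = -1.
v=3: a=3^-6·(≡2), b=3^0·(≡1) mod 3; (2|3)=-1, (1|3)=+1; (−1)^{-6·0·1}·(-1)^0·(+1)^-6 = +1.
v=7: a=7^1·(≡5), b=7^0·(≡5) mod 7; (5|7)=-1, (5|7)=-1; (−1)^{1·0·3}·(-1)^0·(-1)^1 = -1.
v=∞: -17017 < 0 and 8398 > 0  ⇒  (a,b)_∞ = +1.
v=13: a=13^1·(≡3), b=13^1·(≡9) mod 13; (3|13)=+1, (9|13)=+1; (−1)^{1·1·6}·(+1)^1·(+1)^1 = +1.
|Ram(-17017, 8398)| = 2, even; anisotropic at {2, 7}.

[2, 7]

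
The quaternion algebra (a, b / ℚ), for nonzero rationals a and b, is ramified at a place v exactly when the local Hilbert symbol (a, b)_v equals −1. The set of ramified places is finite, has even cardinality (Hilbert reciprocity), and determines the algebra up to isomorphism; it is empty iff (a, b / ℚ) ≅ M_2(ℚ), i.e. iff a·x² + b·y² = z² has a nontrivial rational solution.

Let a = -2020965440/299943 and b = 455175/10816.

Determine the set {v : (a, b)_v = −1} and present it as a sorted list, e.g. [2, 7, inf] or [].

[5, 13]

(a, b) ≡ (-455, 7) mod (ℚ^×)²; places V = {2, 3, 5, 7, 13, 17, 23, 41, ∞}.
(a,b)_41: α=2, u≡25; β=0, v≡6 (mod 41); (25|41)=+1, (6|41)=-1; sign (−1)^0·+1^0·-1^2 = +1.
(a,b)_13: α=1, u≡3; β=-2, v≡7 (mod 13); (3|13)=+1, (7|13)=-1; sign (−1)^0·+1^-2·-1^1 = -1.
(a,b)_5: α=1, u≡4; β=2, v≡2 (mod 5); (4|5)=+1, (2|5)=-1; sign (−1)^0·+1^2·-1^1 = -1.
(a,b)_2: α=6, β=-6; u≡1, v≡7 (mod 8); ε(u)ε(v)=0·1, αω(v)=6·0, βω(u)=-6·0; sum ≡ 0  ⇒  +1.
(a,b)_17: α=2, u≡2; β=2, v≡7 (mod 17); (2|17)=+1, (7|17)=-1; sign (−1)^0·+1^2·-1^2 = +1.
(a,b)_23: α=-2, u≡19; β=0, v≡20 (mod 23); (19|23)=-1, (20|23)=-1; sign (−1)^0·-1^0·-1^-2 = +1.
(a,b)_∞: sgn(-455)=−, sgn(7)=+, so +1.
(a,b)_7: α=-1, u≡5; β=1, v≡2 (mod 7); (5|7)=-1, (2|7)=+1; sign (−1)^1·-1^1·+1^-1 = +1.
(a,b)_3: α=-4, u≡1; β=2, v≡1 (mod 3); (1|3)=+1, (1|3)=+1; sign (−1)^0·+1^2·+1^-4 = +1.
Ram(-455, 7) = {5, 13}; no ℚ_5-point on the conic.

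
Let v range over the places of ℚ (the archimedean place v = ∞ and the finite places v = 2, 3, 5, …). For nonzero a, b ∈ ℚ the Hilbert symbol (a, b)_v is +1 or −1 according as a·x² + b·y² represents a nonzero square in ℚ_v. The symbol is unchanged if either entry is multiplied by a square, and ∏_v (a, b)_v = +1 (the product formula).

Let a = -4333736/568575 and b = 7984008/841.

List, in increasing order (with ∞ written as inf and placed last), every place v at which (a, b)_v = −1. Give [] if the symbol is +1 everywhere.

Mod squares: a ≡ -518, b ≡ 2. Check v ∈ {∞, 2, 3, 5, 7, 11, 19, 29, 37}.
v=∞: -518 < 0 and 2 > 0  ⇒  (a,b)_∞ = +1.
v=3: a=3^-2·(≡1), b=3^6·(≡2) mod 3; (1|3)=+1, (2|3)=-1; (−1)^{-2·6·1}·(+1)^6·(-1)^-2 = +1.
v=19: a=19^-2·(≡13), b=19^0·(≡15) mod 19; (13|19)=-1, (15|19)=-1; (−1)^{-2·0·9}·(-1)^0·(-1)^-2 = +1.
v=7: a=7^-1·(≡5), b=7^0·(≡4) mod 7; (5|7)=-1, (4|7)=+1; (−1)^{-1·0·3}·(-1)^0·(+1)^-1 = +1.
v=29: a=29^0·(≡24), b=29^-2·(≡18) mod 29; (24|29)=+1, (18|29)=-1; (−1)^{0·-2·14}·(+1)^-2·(-1)^0 = +1.
v=37: a=37^1·(≡15), b=37^2·(≡31) mod 37; (15|37)=-1, (31|37)=-1; (−1)^{1·2·18}·(-1)^2·(-1)^1 = -1.
v=11: a=11^4·(≡8), b=11^0·(≡2) mod 11; (8|11)=-1, (2|11)=-1; (−1)^{4·0·5}·(-1)^0·(-1)^4 = +1.
v=2: v_2(a)=3, v_2(b)=3; units ≡ 5, 1 (mod 8); ε·ε+αω+βω = 0·0+3·0+3·1 ≡ 1  ⇒  (a,b)_2 = -1.
v=5: a=5^-2·(≡3), b=5^0·(≡3) mod 5; (3|5)=-1, (3|5)=-1; (−1)^{-2·0·2}·(-1)^0·(-1)^-2 = +1.
(-518, 2 / ℚ) ramifies at {2, 37}: a division algebra.

[2, 37]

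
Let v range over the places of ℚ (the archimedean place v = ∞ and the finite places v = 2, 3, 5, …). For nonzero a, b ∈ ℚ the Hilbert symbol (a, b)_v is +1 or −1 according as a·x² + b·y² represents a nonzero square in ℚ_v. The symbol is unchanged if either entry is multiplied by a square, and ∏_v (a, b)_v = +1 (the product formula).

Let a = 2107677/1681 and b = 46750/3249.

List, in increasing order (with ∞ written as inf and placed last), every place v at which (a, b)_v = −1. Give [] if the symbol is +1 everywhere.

[2, 5, 11, 13]

Mod squares: a ≡ 7293, b ≡ 1870. Check v ∈ {∞, 2, 3, 5, 11, 13, 17, 19, 41}.
v=13: a=13^1·(≡8), b=13^0·(≡11) mod 13; (8|13)=-1, (11|13)=-1; (−1)^{1·0·6}·(-1)^0·(-1)^1 = -1.
v=3: a=3^1·(≡1), b=3^-2·(≡1) mod 3; (1|3)=+1, (1|3)=+1; (−1)^{1·-2·1}·(+1)^-2·(+1)^1 = +1.
v=17: a=17^3·(≡15), b=17^1·(≡15) mod 17; (15|17)=+1, (15|17)=+1; (−1)^{3·1·8}·(+1)^1·(+1)^3 = +1.
v=∞: 7293 > 0 and 1870 > 0  ⇒  (a,b)_∞ = +1.
v=5: a=5^0·(≡2), b=5^3·(≡1) mod 5; (2|5)=-1, (1|5)=+1; (−1)^{0·3·2}·(-1)^3·(+1)^0 = -1.
v=2: v_2(a)=0, v_2(b)=1; units ≡ 5, 7 (mod 8); ε·ε+αω+βω = 0·1+0·0+1·1 ≡ 1  ⇒  (a,b)_2 = -1.
v=41: a=41^-2·(≡31), b=41^0·(≡1) mod 41; (31|41)=+1, (1|41)=+1; (−1)^{-2·0·20}·(+1)^0·(+1)^-2 = +1.
v=11: a=11^1·(≡1), b=11^1·(≡1) mod 11; (1|11)=+1, (1|11)=+1; (−1)^{1·1·5}·(+1)^1·(+1)^1 = -1.
v=19: a=19^0·(≡5), b=19^-2·(≡18) mod 19; (5|19)=+1, (18|19)=-1; (−1)^{0·-2·9}·(+1)^-2·(-1)^0 = +1.
(7293, 1870 / ℚ) ramifies at {2, 5, 11, 13}: a division algebra.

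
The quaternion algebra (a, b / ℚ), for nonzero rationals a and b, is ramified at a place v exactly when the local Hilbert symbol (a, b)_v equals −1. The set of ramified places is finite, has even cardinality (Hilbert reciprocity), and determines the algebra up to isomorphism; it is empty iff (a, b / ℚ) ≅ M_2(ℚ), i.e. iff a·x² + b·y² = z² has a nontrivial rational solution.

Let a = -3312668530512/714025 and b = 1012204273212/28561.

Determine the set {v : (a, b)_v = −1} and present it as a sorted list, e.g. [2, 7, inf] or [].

Mod squares: a ≡ -493, b ≡ 5423. Check v ∈ {∞, 2, 3, 5, 11, 13, 17, 23, 29}.
v=∞: -493 < 0 and 5423 > 0  ⇒  (a,b)_∞ = +1.
v=2: v_2(a)=4, v_2(b)=2; units ≡ 3, 7 (mod 8); ε·ε+αω+βω = 1·1+4·0+2·1 ≡ 1  ⇒  (a,b)_2 = -1.
v=3: a=3^8·(≡2), b=3^6·(≡2) mod 3; (2|3)=-1, (2|3)=-1; (−1)^{8·6·1}·(-1)^6·(-1)^8 = +1.
v=11: a=11^2·(≡7), b=11^3·(≡4) mod 11; (7|11)=-1, (4|11)=+1; (−1)^{2·3·5}·(-1)^3·(+1)^2 = -1.
v=29: a=29^1·(≡11), b=29^1·(≡7) mod 29; (11|29)=-1, (7|29)=+1; (−1)^{1·1·14}·(-1)^1·(+1)^1 = -1.
v=23: a=23^2·(≡1), b=23^2·(≡16) mod 23; (1|23)=+1, (16|23)=+1; (−1)^{2·2·11}·(+1)^2·(+1)^2 = +1.
v=13: a=13^-4·(≡3), b=13^-4·(≡2) mod 13; (3|13)=+1, (2|13)=-1; (−1)^{-4·-4·6}·(+1)^-4·(-1)^-4 = +1.
v=17: a=17^1·(≡11), b=17^1·(≡9) mod 17; (11|17)=-1, (9|17)=+1; (−1)^{1·1·8}·(-1)^1·(+1)^1 = -1.
v=5: a=5^-2·(≡3), b=5^0·(≡2) mod 5; (3|5)=-1, (2|5)=-1; (−1)^{-2·0·2}·(-1)^0·(-1)^-2 = +1.
(-493, 5423 / ℚ) ramifies at {2, 11, 17, 29}: a division algebra.

[2, 11, 17, 29]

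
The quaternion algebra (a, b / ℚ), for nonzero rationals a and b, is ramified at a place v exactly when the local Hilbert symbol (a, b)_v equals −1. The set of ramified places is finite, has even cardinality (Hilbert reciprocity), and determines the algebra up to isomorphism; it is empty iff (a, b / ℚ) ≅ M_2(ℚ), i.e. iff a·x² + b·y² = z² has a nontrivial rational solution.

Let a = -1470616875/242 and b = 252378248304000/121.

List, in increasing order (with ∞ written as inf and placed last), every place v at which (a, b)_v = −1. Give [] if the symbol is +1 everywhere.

(a, b) ≡ (-3094, 390) mod (ℚ^×)²; places V = {2, 3, 5, 7, 11, 13, 17, ∞}.
(a,b)_2: α=-1, β=7; u≡5, v≡3 (mod 8); ε(u)ε(v)=0·1, αω(v)=-1·1, βω(u)=7·1; sum ≡ 0  ⇒  +1.
(a,b)_13: α=3, u≡1; β=5, v≡4 (mod 13); (1|13)=+1, (4|13)=+1; sign (−1)^0·+1^5·+1^3 = +1.
(a,b)_3: α=2, u≡2; β=1, v≡1 (mod 3); (2|3)=-1, (1|3)=+1; sign (−1)^0·-1^1·+1^2 = -1.
(a,b)_5: α=4, u≡4; β=3, v≡2 (mod 5); (4|5)=+1, (2|5)=-1; sign (−1)^0·+1^3·-1^4 = +1.
(a,b)_∞: sgn(-3094)=−, sgn(390)=+, so +1.
(a,b)_7: α=1, u≡3; β=2, v≡6 (mod 7); (3|7)=-1, (6|7)=-1; sign (−1)^0·-1^2·-1^1 = -1.
(a,b)_17: α=1, u≡14; β=2, v≡2 (mod 17); (14|17)=-1, (2|17)=+1; sign (−1)^0·-1^2·+1^1 = +1.
(a,b)_11: α=-2, u≡10; β=-2, v≡5 (mod 11); (10|11)=-1, (5|11)=+1; sign (−1)^0·-1^-2·+1^-2 = +1.
|Ram(-3094, 390)| = 2, even; anisotropic at {3, 7}.

[3, 7]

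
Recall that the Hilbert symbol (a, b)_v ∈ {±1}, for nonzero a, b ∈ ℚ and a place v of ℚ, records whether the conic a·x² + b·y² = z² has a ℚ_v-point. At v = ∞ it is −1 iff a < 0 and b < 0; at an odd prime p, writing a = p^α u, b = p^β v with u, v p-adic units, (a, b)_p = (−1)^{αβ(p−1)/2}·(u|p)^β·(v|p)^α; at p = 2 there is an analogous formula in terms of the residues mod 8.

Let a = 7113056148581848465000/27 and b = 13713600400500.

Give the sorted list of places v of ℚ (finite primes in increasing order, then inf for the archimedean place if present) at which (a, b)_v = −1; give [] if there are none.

Mod squares: a ≡ 462, b ≡ 23205. Check v ∈ {∞, 2, 3, 5, 7, 11, 13, 17, 23}.
v=3: a=3^-3·(≡1), b=3^1·(≡1) mod 3; (1|3)=+1, (1|3)=+1; (−1)^{-3·1·1}·(+1)^1·(+1)^-3 = -1.
v=7: a=7^1·(≡6), b=7^1·(≡4) mod 7; (6|7)=-1, (4|7)=+1; (−1)^{1·1·3}·(-1)^1·(+1)^1 = +1.
v=11: a=11^5·(≡4), b=11^2·(≡6) mod 11; (4|11)=+1, (6|11)=-1; (−1)^{5·2·5}·(+1)^2·(-1)^5 = -1.
v=17: a=17^4·(≡11), b=17^3·(≡3) mod 17; (11|17)=-1, (3|17)=-1; (−1)^{4·3·8}·(-1)^3·(-1)^4 = -1.
v=2: v_2(a)=3, v_2(b)=2; units ≡ 7, 5 (mod 8); ε·ε+αω+βω = 1·0+3·1+2·0 ≡ 1  ⇒  (a,b)_2 = -1.
v=13: a=13^4·(≡6), b=13^3·(≡3) mod 13; (6|13)=-1, (3|13)=+1; (−1)^{4·3·6}·(-1)^3·(+1)^4 = -1.
v=5: a=5^4·(≡2), b=5^3·(≡4) mod 5; (2|5)=-1, (4|5)=+1; (−1)^{4·3·2}·(-1)^3·(+1)^4 = -1.
v=∞: 462 > 0 and 23205 > 0  ⇒  (a,b)_∞ = +1.
v=23: a=23^2·(≡1), b=23^0·(≡21) mod 23; (1|23)=+1, (21|23)=-1; (−1)^{2·0·11}·(+1)^0·(-1)^2 = +1.
|Ram(462, 23205)| = 6, even; anisotropic at {2, 3, 5, 11, 13, 17}.

[2, 3, 5, 11, 13, 17]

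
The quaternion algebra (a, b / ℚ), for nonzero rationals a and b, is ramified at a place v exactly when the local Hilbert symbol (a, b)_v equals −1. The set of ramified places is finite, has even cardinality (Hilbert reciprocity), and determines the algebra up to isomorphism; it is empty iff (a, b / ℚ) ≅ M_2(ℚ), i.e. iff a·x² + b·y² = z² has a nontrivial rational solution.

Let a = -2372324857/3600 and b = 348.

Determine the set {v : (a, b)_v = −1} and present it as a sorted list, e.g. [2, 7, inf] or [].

(a, b) ≡ (-2737, 87) mod (ℚ^×)²; places V = {2, 3, 5, 7, 17, 19, 23, 29, ∞}.
(a,b)_29: α=0, u≡26; β=1, v≡12 (mod 29); (26|29)=-1, (12|29)=-1; sign (−1)^0·-1^1·-1^0 = -1.
(a,b)_19: α=2, u≡14; β=0, v≡6 (mod 19); (14|19)=-1, (6|19)=+1; sign (−1)^0·-1^0·+1^2 = +1.
(a,b)_5: α=-2, u≡2; β=0, v≡3 (mod 5); (2|5)=-1, (3|5)=-1; sign (−1)^0·-1^0·-1^-2 = +1.
(a,b)_2: α=-4, β=2; u≡7, v≡7 (mod 8); ε(u)ε(v)=1·1, αω(v)=-4·0, βω(u)=2·0; sum ≡ 1  ⇒  -1.
(a,b)_17: α=1, u≡15; β=0, v≡8 (mod 17); (15|17)=+1, (8|17)=+1; sign (−1)^0·+1^0·+1^1 = +1.
(a,b)_7: α=5, u≡2; β=0, v≡5 (mod 7); (2|7)=+1, (5|7)=-1; sign (−1)^0·+1^0·-1^5 = -1.
(a,b)_23: α=1, u≡21; β=0, v≡3 (mod 23); (21|23)=-1, (3|23)=+1; sign (−1)^0·-1^0·+1^1 = +1.
(a,b)_∞: sgn(-2737)=−, sgn(87)=+, so +1.
(a,b)_3: α=-2, u≡2; β=1, v≡2 (mod 3); (2|3)=-1, (2|3)=-1; sign (−1)^0·-1^1·-1^-2 = -1.
(-2737, 87 / ℚ) ramifies at {2, 3, 7, 29}: a division algebra.

[2, 3, 7, 29]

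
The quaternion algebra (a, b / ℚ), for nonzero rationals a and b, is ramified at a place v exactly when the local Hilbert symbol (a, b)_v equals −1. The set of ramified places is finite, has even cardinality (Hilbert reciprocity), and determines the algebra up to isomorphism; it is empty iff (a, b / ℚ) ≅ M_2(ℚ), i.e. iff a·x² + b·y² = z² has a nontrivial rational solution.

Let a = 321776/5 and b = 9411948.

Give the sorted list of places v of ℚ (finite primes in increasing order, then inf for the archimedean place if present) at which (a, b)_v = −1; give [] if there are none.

(a, b) ≡ (595, 1547) mod (ℚ^×)²; places V = {2, 3, 5, 7, 13, 17, ∞}.
(a,b)_17: α=1, u≡15; β=1, v≡5 (mod 17); (15|17)=+1, (5|17)=-1; sign (−1)^0·+1^1·-1^1 = -1.
(a,b)_2: α=4, β=2; u≡3, v≡3 (mod 8); ε(u)ε(v)=1·1, αω(v)=4·1, βω(u)=2·1; sum ≡ 1  ⇒  -1.
(a,b)_3: α=0, u≡1; β=2, v≡2 (mod 3); (1|3)=+1, (2|3)=-1; sign (−1)^0·+1^2·-1^0 = +1.
(a,b)_13: α=2, u≡9; β=3, v≡7 (mod 13); (9|13)=+1, (7|13)=-1; sign (−1)^0·+1^3·-1^2 = +1.
(a,b)_∞: sgn(595)=+, sgn(1547)=+, so +1.
(a,b)_5: α=-1, u≡1; β=0, v≡3 (mod 5); (1|5)=+1, (3|5)=-1; sign (−1)^0·+1^0·-1^-1 = -1.
(a,b)_7: α=1, u≡4; β=1, v≡4 (mod 7); (4|7)=+1, (4|7)=+1; sign (−1)^1·+1^1·+1^1 = -1.
(595, 1547 / ℚ) ramifies at {2, 5, 7, 17}: a division algebra.

[2, 5, 7, 17]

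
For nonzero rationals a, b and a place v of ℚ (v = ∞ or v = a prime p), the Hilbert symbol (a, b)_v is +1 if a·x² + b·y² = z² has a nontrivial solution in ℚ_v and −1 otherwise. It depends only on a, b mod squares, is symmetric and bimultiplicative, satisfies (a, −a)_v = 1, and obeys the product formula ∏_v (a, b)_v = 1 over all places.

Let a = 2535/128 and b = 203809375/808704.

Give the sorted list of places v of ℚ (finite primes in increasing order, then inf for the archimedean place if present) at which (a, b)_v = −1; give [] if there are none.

[3, 11]

Mod squares: a ≡ 30, b ≡ 2145. Check v ∈ {∞, 2, 3, 5, 7, 11, 13}.
v=3: a=3^1·(≡1), b=3^-5·(≡1) mod 3; (1|3)=+1, (1|3)=+1; (−1)^{1·-5·1}·(+1)^-5·(+1)^1 = -1.
v=5: a=5^1·(≡4), b=5^5·(≡1) mod 5; (4|5)=+1, (1|5)=+1; (−1)^{1·5·2}·(+1)^5·(+1)^1 = +1.
v=7: a=7^0·(≡4), b=7^2·(≡3) mod 7; (4|7)=+1, (3|7)=-1; (−1)^{0·2·3}·(+1)^2·(-1)^0 = +1.
v=13: a=13^2·(≡12), b=13^-1·(≡1) mod 13; (12|13)=+1, (1|13)=+1; (−1)^{2·-1·6}·(+1)^-1·(+1)^2 = +1.
v=2: v_2(a)=-7, v_2(b)=-8; units ≡ 7, 1 (mod 8); ε·ε+αω+βω = 1·0+-7·0+-8·0 ≡ 0  ⇒  (a,b)_2 = +1.
v=11: a=11^0·(≡7), b=11^3·(≡10) mod 11; (7|11)=-1, (10|11)=-1; (−1)^{0·3·5}·(-1)^3·(-1)^0 = -1.
v=∞: 30 > 0 and 2145 > 0  ⇒  (a,b)_∞ = +1.
|Ram(30, 2145)| = 2, even; anisotropic at {3, 11}.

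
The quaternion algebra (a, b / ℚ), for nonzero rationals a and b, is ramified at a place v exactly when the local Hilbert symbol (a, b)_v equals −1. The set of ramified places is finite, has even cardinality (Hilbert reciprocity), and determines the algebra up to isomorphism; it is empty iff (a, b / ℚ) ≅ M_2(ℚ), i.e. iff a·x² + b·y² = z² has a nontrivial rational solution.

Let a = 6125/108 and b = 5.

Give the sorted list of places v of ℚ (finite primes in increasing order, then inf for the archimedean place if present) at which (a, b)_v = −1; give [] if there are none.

(a, b) ≡ (15, 5) mod (ℚ^×)²; places V = {2, 3, 5, 7, ∞}.
(a,b)_∞: sgn(15)=+, sgn(5)=+, so +1.
(a,b)_3: α=-3, u≡2; β=0, v≡2 (mod 3); (2|3)=-1, (2|3)=-1; sign (−1)^0·-1^0·-1^-3 = -1.
(a,b)_7: α=2, u≡2; β=0, v≡5 (mod 7); (2|7)=+1, (5|7)=-1; sign (−1)^0·+1^0·-1^2 = +1.
(a,b)_5: α=3, u≡3; β=1, v≡1 (mod 5); (3|5)=-1, (1|5)=+1; sign (−1)^0·-1^1·+1^3 = -1.
(a,b)_2: α=-2, β=0; u≡7, v≡5 (mod 8); ε(u)ε(v)=1·0, αω(v)=-2·1, βω(u)=0·0; sum ≡ 0  ⇒  +1.
Ram(15, 5) = {3, 5}; no ℚ_3-point on the conic.

[3, 5]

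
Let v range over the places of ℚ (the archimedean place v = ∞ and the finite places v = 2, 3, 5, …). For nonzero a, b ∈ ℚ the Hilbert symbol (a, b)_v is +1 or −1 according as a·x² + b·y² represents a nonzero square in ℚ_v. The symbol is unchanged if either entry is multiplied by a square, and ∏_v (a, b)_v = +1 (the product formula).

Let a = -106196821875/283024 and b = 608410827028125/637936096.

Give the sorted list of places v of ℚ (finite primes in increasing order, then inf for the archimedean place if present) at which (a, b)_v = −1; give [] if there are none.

[2, 5, 29, 37]

Mod squares: a ≡ -2097715, b ≡ 4195430. Check v ∈ {∞, 2, 3, 5, 7, 11, 17, 19, 23, 29, 37}.
v=3: a=3^4·(≡2), b=3^6·(≡2) mod 3; (2|3)=-1, (2|3)=-1; (−1)^{4·6·1}·(-1)^6·(-1)^4 = +1.
v=23: a=23^1·(≡8), b=23^-1·(≡5) mod 23; (8|23)=+1, (5|23)=-1; (−1)^{1·-1·11}·(+1)^-1·(-1)^1 = +1.
v=5: a=5^5·(≡3), b=5^5·(≡4) mod 5; (3|5)=-1, (4|5)=+1; (−1)^{5·5·2}·(-1)^5·(+1)^5 = -1.
v=11: a=11^0·(≡2), b=11^4·(≡7) mod 11; (2|11)=-1, (7|11)=-1; (−1)^{0·4·5}·(-1)^4·(-1)^0 = +1.
v=7: a=7^-2·(≡3), b=7^-4·(≡4) mod 7; (3|7)=-1, (4|7)=+1; (−1)^{-2·-4·3}·(-1)^-4·(+1)^-2 = +1.
v=17: a=17^1·(≡16), b=17^1·(≡4) mod 17; (16|17)=+1, (4|17)=+1; (−1)^{1·1·8}·(+1)^1·(+1)^1 = +1.
v=19: a=19^-2·(≡2), b=19^-2·(≡3) mod 19; (2|19)=-1, (3|19)=-1; (−1)^{-2·-2·9}·(-1)^-2·(-1)^-2 = +1.
v=37: a=37^1·(≡28), b=37^1·(≡29) mod 37; (28|37)=+1, (29|37)=-1; (−1)^{1·1·18}·(+1)^1·(-1)^1 = -1.
v=2: v_2(a)=-4, v_2(b)=-5; units ≡ 5, 3 (mod 8); ε·ε+αω+βω = 0·1+-4·1+-5·1 ≡ 1  ⇒  (a,b)_2 = -1.
v=∞: -2097715 < 0 and 4195430 > 0  ⇒  (a,b)_∞ = +1.
v=29: a=29^1·(≡4), b=29^1·(≡3) mod 29; (4|29)=+1, (3|29)=-1; (−1)^{1·1·14}·(+1)^1·(-1)^1 = -1.
(-2097715, 4195430 / ℚ) ramifies at {2, 5, 29, 37}: a division algebra.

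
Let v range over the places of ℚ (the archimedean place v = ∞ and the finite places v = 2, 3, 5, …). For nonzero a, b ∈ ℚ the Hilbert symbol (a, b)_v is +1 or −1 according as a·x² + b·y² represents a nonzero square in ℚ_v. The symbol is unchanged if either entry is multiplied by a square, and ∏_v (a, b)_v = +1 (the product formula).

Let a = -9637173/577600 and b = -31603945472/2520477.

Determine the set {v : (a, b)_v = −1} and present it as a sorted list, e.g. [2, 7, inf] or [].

Mod squares: a ≡ -13, b ≡ -19499. Check v ∈ {∞, 2, 3, 5, 7, 11, 13, 17, 19, 29, 31, 37, 41}.
v=19: a=19^-2·(≡16), b=19^0·(≡10) mod 19; (16|19)=+1, (10|19)=-1; (−1)^{-2·0·9}·(+1)^0·(-1)^-2 = +1.
v=3: a=3^2·(≡2), b=3^-4·(≡1) mod 3; (2|3)=-1, (1|3)=+1; (−1)^{2·-4·1}·(-1)^-4·(+1)^2 = +1.
v=11: a=11^0·(≡4), b=11^4·(≡5) mod 11; (4|11)=+1, (5|11)=+1; (−1)^{0·4·5}·(+1)^4·(+1)^0 = +1.
v=41: a=41^2·(≡35), b=41^0·(≡34) mod 41; (35|41)=-1, (34|41)=-1; (−1)^{2·0·20}·(-1)^0·(-1)^2 = +1.
v=31: a=31^0·(≡25), b=31^1·(≡6) mod 31; (25|31)=+1, (6|31)=-1; (−1)^{0·1·15}·(+1)^1·(-1)^0 = +1.
v=2: v_2(a)=-6, v_2(b)=12; units ≡ 3, 5 (mod 8); ε·ε+αω+βω = 1·0+-6·1+12·1 ≡ 0  ⇒  (a,b)_2 = +1.
v=13: a=13^1·(≡3), b=13^0·(≡4) mod 13; (3|13)=+1, (4|13)=+1; (−1)^{1·0·6}·(+1)^0·(+1)^1 = +1.
v=37: a=37^0·(≡6), b=37^-1·(≡33) mod 37; (6|37)=-1, (33|37)=+1; (−1)^{0·-1·18}·(-1)^-1·(+1)^0 = -1.
v=∞: -13 < 0 and -19499 < 0  ⇒  (a,b)_∞ = -1.
v=7: a=7^2·(≡1), b=7^0·(≡6) mod 7; (1|7)=+1, (6|7)=-1; (−1)^{2·0·3}·(+1)^0·(-1)^2 = +1.
v=29: a=29^0·(≡7), b=29^-2·(≡14) mod 29; (7|29)=+1, (14|29)=-1; (−1)^{0·-2·14}·(+1)^-2·(-1)^0 = +1.
v=5: a=5^-2·(≡3), b=5^0·(≡4) mod 5; (3|5)=-1, (4|5)=+1; (−1)^{-2·0·2}·(-1)^0·(+1)^-2 = +1.
v=17: a=17^0·(≡1), b=17^1·(≡15) mod 17; (1|17)=+1, (15|17)=+1; (−1)^{0·1·8}·(+1)^1·(+1)^0 = +1.
(-13, -19499 / ℚ) ramifies at {37, ∞}: a division algebra.

[37, inf]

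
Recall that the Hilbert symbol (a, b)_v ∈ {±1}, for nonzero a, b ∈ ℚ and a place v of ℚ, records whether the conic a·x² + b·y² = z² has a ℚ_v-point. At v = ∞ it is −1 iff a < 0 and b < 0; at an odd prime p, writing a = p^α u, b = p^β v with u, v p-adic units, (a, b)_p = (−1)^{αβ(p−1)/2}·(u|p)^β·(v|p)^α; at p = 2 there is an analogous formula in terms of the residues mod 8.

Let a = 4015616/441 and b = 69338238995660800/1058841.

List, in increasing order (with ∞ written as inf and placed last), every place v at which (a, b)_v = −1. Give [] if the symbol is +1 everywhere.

[11, 23, 31, 43]

Mod squares: a ≡ 15686, b ≡ 43. Check v ∈ {∞, 2, 3, 5, 7, 11, 23, 31, 43}.
v=31: a=31^1·(≡7), b=31^2·(≡12) mod 31; (7|31)=+1, (12|31)=-1; (−1)^{1·2·15}·(+1)^2·(-1)^1 = -1.
v=23: a=23^1·(≡17), b=23^2·(≡7) mod 23; (17|23)=-1, (7|23)=-1; (−1)^{1·2·11}·(-1)^2·(-1)^1 = -1.
v=43: a=43^0·(≡29), b=43^1·(≡31) mod 43; (29|43)=-1, (31|43)=+1; (−1)^{0·1·21}·(-1)^1·(+1)^0 = -1.
v=2: v_2(a)=9, v_2(b)=20; units ≡ 3, 3 (mod 8); ε·ε+αω+βω = 1·1+9·1+20·1 ≡ 0  ⇒  (a,b)_2 = +1.
v=11: a=11^1·(≡10), b=11^2·(≡7) mod 11; (10|11)=-1, (7|11)=-1; (−1)^{1·2·5}·(-1)^2·(-1)^1 = -1.
v=∞: 15686 > 0 and 43 > 0  ⇒  (a,b)_∞ = +1.
v=5: a=5^0·(≡1), b=5^2·(≡2) mod 5; (1|5)=+1, (2|5)=-1; (−1)^{0·2·2}·(+1)^2·(-1)^0 = +1.
v=3: a=3^-2·(≡2), b=3^-2·(≡1) mod 3; (2|3)=-1, (1|3)=+1; (−1)^{-2·-2·1}·(-1)^-2·(+1)^-2 = +1.
v=7: a=7^-2·(≡5), b=7^-6·(≡2) mod 7; (5|7)=-1, (2|7)=+1; (−1)^{-2·-6·3}·(-1)^-6·(+1)^-2 = +1.
Ram(15686, 43) = {11, 23, 31, 43}; no ℚ_11-point on the conic.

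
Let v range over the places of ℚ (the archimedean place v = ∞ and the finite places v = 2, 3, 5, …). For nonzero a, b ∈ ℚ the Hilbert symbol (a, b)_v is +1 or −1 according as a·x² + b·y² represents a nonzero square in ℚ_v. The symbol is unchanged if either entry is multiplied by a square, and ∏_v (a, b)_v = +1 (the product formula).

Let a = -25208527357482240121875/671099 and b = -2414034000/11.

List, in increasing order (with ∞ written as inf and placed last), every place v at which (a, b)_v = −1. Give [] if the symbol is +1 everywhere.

[5, 7, 17, inf]

Mod squares: a ≡ -21505, b ≡ -150535. Check v ∈ {∞, 2, 3, 5, 7, 11, 13, 17, 19, 23}.
v=5: a=5^5·(≡4), b=5^3·(≡3) mod 5; (4|5)=+1, (3|5)=-1; (−1)^{5·3·2}·(+1)^3·(-1)^5 = -1.
v=17: a=17^5·(≡6), b=17^1·(≡8) mod 17; (6|17)=-1, (8|17)=+1; (−1)^{5·1·8}·(-1)^1·(+1)^5 = -1.
v=2: v_2(a)=0, v_2(b)=4; units ≡ 7, 1 (mod 8); ε·ε+αω+βω = 1·0+0·0+4·0 ≡ 0  ⇒  (a,b)_2 = +1.
v=11: a=11^-1·(≡1), b=11^-1·(≡7) mod 11; (1|11)=+1, (7|11)=-1; (−1)^{-1·-1·5}·(+1)^-1·(-1)^-1 = +1.
v=23: a=23^3·(≡2), b=23^1·(≡14) mod 23; (2|23)=+1, (14|23)=-1; (−1)^{3·1·11}·(+1)^1·(-1)^3 = +1.
v=13: a=13^-2·(≡10), b=13^0·(≡7) mod 13; (10|13)=+1, (7|13)=-1; (−1)^{-2·0·6}·(+1)^0·(-1)^-2 = +1.
v=∞: -21505 < 0 and -150535 < 0  ⇒  (a,b)_∞ = -1.
v=3: a=3^4·(≡2), b=3^2·(≡2) mod 3; (2|3)=-1, (2|3)=-1; (−1)^{4·2·1}·(-1)^2·(-1)^4 = +1.
v=7: a=7^8·(≡5), b=7^3·(≡6) mod 7; (5|7)=-1, (6|7)=-1; (−1)^{8·3·3}·(-1)^3·(-1)^8 = -1.
v=19: a=19^-2·(≡14), b=19^0·(≡12) mod 19; (14|19)=-1, (12|19)=-1; (−1)^{-2·0·9}·(-1)^0·(-1)^-2 = +1.
|Ram(-21505, -150535)| = 4, even; anisotropic at {5, 7, 17, ∞}.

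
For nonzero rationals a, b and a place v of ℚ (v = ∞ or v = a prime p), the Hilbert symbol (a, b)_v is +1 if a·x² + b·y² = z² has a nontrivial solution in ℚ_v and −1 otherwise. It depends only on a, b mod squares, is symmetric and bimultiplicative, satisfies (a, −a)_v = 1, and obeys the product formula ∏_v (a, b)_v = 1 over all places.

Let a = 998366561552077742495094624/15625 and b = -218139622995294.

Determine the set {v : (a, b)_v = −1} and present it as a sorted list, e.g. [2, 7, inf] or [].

Mod squares: a ≡ 19734, b ≡ -79534. Check v ∈ {∞, 2, 3, 5, 7, 11, 13, 19, 23}.
v=∞: 19734 > 0 and -79534 < 0  ⇒  (a,b)_∞ = +1.
v=13: a=13^3·(≡10), b=13^1·(≡11) mod 13; (10|13)=+1, (11|13)=-1; (−1)^{3·1·6}·(+1)^1·(-1)^3 = -1.
v=5: a=5^-6·(≡4), b=5^0·(≡1) mod 5; (4|5)=+1, (1|5)=+1; (−1)^{-6·0·2}·(+1)^0·(+1)^-6 = +1.
v=3: a=3^11·(≡2), b=3^4·(≡2) mod 3; (2|3)=-1, (2|3)=-1; (−1)^{11·4·1}·(-1)^4·(-1)^11 = -1.
v=23: a=23^7·(≡11), b=23^5·(≡22) mod 23; (11|23)=-1, (22|23)=-1; (−1)^{7·5·11}·(-1)^5·(-1)^7 = -1.
v=2: v_2(a)=5, v_2(b)=1; units ≡ 3, 1 (mod 8); ε·ε+αω+βω = 1·0+5·0+1·1 ≡ 1  ⇒  (a,b)_2 = -1.
v=7: a=7^2·(≡1), b=7^1·(≡5) mod 7; (1|7)=+1, (5|7)=-1; (−1)^{2·1·3}·(+1)^1·(-1)^2 = +1.
v=19: a=19^2·(≡8), b=19^1·(≡10) mod 19; (8|19)=-1, (10|19)=-1; (−1)^{2·1·9}·(-1)^1·(-1)^2 = -1.
v=11: a=11^3·(≡4), b=11^2·(≡6) mod 11; (4|11)=+1, (6|11)=-1; (−1)^{3·2·5}·(+1)^2·(-1)^3 = -1.
Ram(19734, -79534) = {2, 3, 11, 13, 19, 23}; no ℚ_2-point on the conic.

[2, 3, 11, 13, 19, 23]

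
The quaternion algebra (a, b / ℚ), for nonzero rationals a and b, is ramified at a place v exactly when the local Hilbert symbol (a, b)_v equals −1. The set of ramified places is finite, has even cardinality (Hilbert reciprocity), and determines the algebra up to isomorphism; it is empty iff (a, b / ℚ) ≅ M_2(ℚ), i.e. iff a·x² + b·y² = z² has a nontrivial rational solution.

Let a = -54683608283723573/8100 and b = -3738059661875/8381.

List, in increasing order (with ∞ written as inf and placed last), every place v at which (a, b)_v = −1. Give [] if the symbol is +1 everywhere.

(a, b) ≡ (-1839018797, -2105719) mod (ℚ^×)²; places V = {2, 3, 5, 7, 11, 17, 19, 23, 29, 31, 41, 43, ∞}.
(a,b)_43: α=1, u≡28; β=0, v≡28 (mod 43); (28|43)=-1, (28|43)=-1; sign (−1)^0·-1^0·-1^1 = -1.
(a,b)_3: α=-4, u≡1; β=0, v≡2 (mod 3); (1|3)=+1, (2|3)=-1; sign (−1)^0·+1^0·-1^-4 = +1.
(a,b)_23: α=1, u≡22; β=1, v≡7 (mod 23); (22|23)=-1, (7|23)=-1; sign (−1)^1·-1^1·-1^1 = -1.
(a,b)_2: α=-2, β=0; u≡3, v≡1 (mod 8); ε(u)ε(v)=1·0, αω(v)=-2·0, βω(u)=0·1; sum ≡ 0  ⇒  +1.
(a,b)_5: α=-2, u≡3; β=4, v≡1 (mod 5); (3|5)=-1, (1|5)=+1; sign (−1)^0·-1^4·+1^-2 = +1.
(a,b)_17: α=0, u≡7; β=-2, v≡11 (mod 17); (7|17)=-1, (11|17)=-1; sign (−1)^0·-1^-2·-1^0 = +1.
(a,b)_31: α=1, u≡25; β=0, v≡20 (mod 31); (25|31)=+1, (20|31)=+1; sign (−1)^0·+1^0·+1^1 = +1.
(a,b)_29: α=0, u≡12; β=-1, v≡5 (mod 29); (12|29)=-1, (5|29)=+1; sign (−1)^0·-1^-1·+1^0 = -1.
(a,b)_∞: sgn(-1839018797)=−, sgn(-2105719)=−, so -1.
(a,b)_7: α=3, u≡4; β=3, v≡1 (mod 7); (4|7)=+1, (1|7)=+1; sign (−1)^1·+1^3·+1^3 = -1.
(a,b)_11: α=1, u≡8; β=1, v≡9 (mod 11); (8|11)=-1, (9|11)=+1; sign (−1)^1·-1^1·+1^1 = +1.
(a,b)_41: α=3, u≡35; β=3, v≡13 (mod 41); (35|41)=-1, (13|41)=-1; sign (−1)^0·-1^3·-1^3 = +1.
(a,b)_19: α=3, u≡14; β=0, v≡10 (mod 19); (14|19)=-1, (10|19)=-1; sign (−1)^0·-1^0·-1^3 = -1.
(-1839018797, -2105719 / ℚ) ramifies at {7, 19, 23, 29, 43, ∞}: a division algebra.

[7, 19, 23, 29, 43, inf]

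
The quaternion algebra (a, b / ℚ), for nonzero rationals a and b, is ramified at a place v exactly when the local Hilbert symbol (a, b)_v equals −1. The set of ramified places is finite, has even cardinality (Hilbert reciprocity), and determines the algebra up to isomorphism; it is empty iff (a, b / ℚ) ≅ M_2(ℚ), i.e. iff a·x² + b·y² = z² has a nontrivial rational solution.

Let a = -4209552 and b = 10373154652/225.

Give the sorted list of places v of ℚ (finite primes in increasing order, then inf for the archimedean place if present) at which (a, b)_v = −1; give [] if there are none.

Mod squares: a ≡ -29233, b ≡ 4902247. Check v ∈ {∞, 2, 3, 5, 7, 19, 23, 29, 31, 41}.
v=2: v_2(a)=4, v_2(b)=2; units ≡ 7, 7 (mod 8); ε·ε+αω+βω = 1·1+4·0+2·0 ≡ 1  ⇒  (a,b)_2 = -1.
v=7: a=7^0·(≡3), b=7^1·(≡5) mod 7; (3|7)=-1, (5|7)=-1; (−1)^{0·1·3}·(-1)^1·(-1)^0 = -1.
v=3: a=3^2·(≡2), b=3^-2·(≡1) mod 3; (2|3)=-1, (1|3)=+1; (−1)^{2·-2·1}·(-1)^-2·(+1)^2 = +1.
v=19: a=19^0·(≡12), b=19^1·(≡10) mod 19; (12|19)=-1, (10|19)=-1; (−1)^{0·1·9}·(-1)^1·(-1)^0 = -1.
v=29: a=29^0·(≡1), b=29^1·(≡21) mod 29; (1|29)=+1, (21|29)=-1; (−1)^{0·1·14}·(+1)^1·(-1)^0 = +1.
v=5: a=5^0·(≡3), b=5^-2·(≡3) mod 5; (3|5)=-1, (3|5)=-1; (−1)^{0·-2·2}·(-1)^-2·(-1)^0 = +1.
v=∞: -29233 < 0 and 4902247 > 0  ⇒  (a,b)_∞ = +1.
v=31: a=31^1·(≡19), b=31^1·(≡6) mod 31; (19|31)=+1, (6|31)=-1; (−1)^{1·1·15}·(+1)^1·(-1)^1 = +1.
v=41: a=41^1·(≡33), b=41^1·(≡24) mod 41; (33|41)=+1, (24|41)=-1; (−1)^{1·1·20}·(+1)^1·(-1)^1 = -1.
v=23: a=23^1·(≡10), b=23^2·(≡6) mod 23; (10|23)=-1, (6|23)=+1; (−1)^{1·2·11}·(-1)^2·(+1)^1 = +1.
|Ram(-29233, 4902247)| = 4, even; anisotropic at {2, 7, 19, 41}.

[2, 7, 19, 41]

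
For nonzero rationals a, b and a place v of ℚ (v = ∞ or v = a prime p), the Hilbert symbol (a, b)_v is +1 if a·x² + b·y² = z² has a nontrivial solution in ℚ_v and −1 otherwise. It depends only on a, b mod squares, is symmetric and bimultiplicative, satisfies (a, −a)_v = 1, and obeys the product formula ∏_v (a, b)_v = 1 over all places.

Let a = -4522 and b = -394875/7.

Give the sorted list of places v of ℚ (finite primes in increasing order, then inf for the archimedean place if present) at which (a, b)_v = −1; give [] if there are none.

Mod squares: a ≡ -4522, b ≡ -1365. Check v ∈ {∞, 2, 3, 5, 7, 13, 17, 19}.
v=2: v_2(a)=1, v_2(b)=0; units ≡ 3, 3 (mod 8); ε·ε+αω+βω = 1·1+1·1+0·1 ≡ 0  ⇒  (a,b)_2 = +1.
v=19: a=19^1·(≡9), b=19^0·(≡3) mod 19; (9|19)=+1, (3|19)=-1; (−1)^{1·0·9}·(+1)^0·(-1)^1 = -1.
v=7: a=7^1·(≡5), b=7^-1·(≡2) mod 7; (5|7)=-1, (2|7)=+1; (−1)^{1·-1·3}·(-1)^-1·(+1)^1 = +1.
v=5: a=5^0·(≡3), b=5^3·(≡3) mod 5; (3|5)=-1, (3|5)=-1; (−1)^{0·3·2}·(-1)^3·(-1)^0 = -1.
v=∞: -4522 < 0 and -1365 < 0  ⇒  (a,b)_∞ = -1.
v=17: a=17^1·(≡6), b=17^0·(≡5) mod 17; (6|17)=-1, (5|17)=-1; (−1)^{1·0·8}·(-1)^0·(-1)^1 = -1.
v=13: a=13^0·(≡2), b=13^1·(≡12) mod 13; (2|13)=-1, (12|13)=+1; (−1)^{0·1·6}·(-1)^1·(+1)^0 = -1.
v=3: a=3^0·(≡2), b=3^5·(≡1) mod 3; (2|3)=-1, (1|3)=+1; (−1)^{0·5·1}·(-1)^5·(+1)^0 = -1.
|Ram(-4522, -1365)| = 6, even; anisotropic at {3, 5, 13, 17, 19, ∞}.

[3, 5, 13, 17, 19, inf]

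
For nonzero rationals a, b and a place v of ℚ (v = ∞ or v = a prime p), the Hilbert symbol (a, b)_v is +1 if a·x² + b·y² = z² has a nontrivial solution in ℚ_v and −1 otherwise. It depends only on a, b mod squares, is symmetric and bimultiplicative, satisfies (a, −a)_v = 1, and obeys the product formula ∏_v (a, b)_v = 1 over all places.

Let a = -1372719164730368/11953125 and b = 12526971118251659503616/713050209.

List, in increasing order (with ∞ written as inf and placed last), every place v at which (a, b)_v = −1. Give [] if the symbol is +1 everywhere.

[7, 17]

(a, b) ≡ (-17255, 266) mod (ℚ^×)²; places V = {2, 3, 5, 7, 13, 17, 19, 23, 29, 43, 47, ∞}.
(a,b)_17: α=-1, u≡14; β=0, v≡5 (mod 17); (14|17)=-1, (5|17)=-1; sign (−1)^0·-1^0·-1^-1 = -1.
(a,b)_29: α=1, u≡12; β=2, v≡7 (mod 29); (12|29)=-1, (7|29)=+1; sign (−1)^0·-1^2·+1^1 = +1.
(a,b)_7: α=3, u≡5; β=5, v≡3 (mod 7); (5|7)=-1, (3|7)=-1; sign (−1)^1·-1^5·-1^3 = -1.
(a,b)_13: α=2, u≡9; β=4, v≡7 (mod 13); (9|13)=+1, (7|13)=-1; sign (−1)^0·+1^4·-1^2 = +1.
(a,b)_5: α=-7, u≡4; β=0, v≡4 (mod 5); (4|5)=+1, (4|5)=+1; sign (−1)^0·+1^0·+1^-7 = +1.
(a,b)_47: α=2, u≡41; β=2, v≡20 (mod 47); (41|47)=-1, (20|47)=-1; sign (−1)^0·-1^2·-1^2 = +1.
(a,b)_3: α=-2, u≡1; β=-6, v≡2 (mod 3); (1|3)=+1, (2|3)=-1; sign (−1)^0·+1^-6·-1^-2 = +1.
(a,b)_23: α=0, u≡16; β=-2, v≡3 (mod 23); (16|23)=+1, (3|23)=+1; sign (−1)^0·+1^-2·+1^0 = +1.
(a,b)_43: α=0, u≡4; β=-2, v≡30 (mod 43); (4|43)=+1, (30|43)=-1; sign (−1)^0·+1^-2·-1^0 = +1.
(a,b)_∞: sgn(-17255)=−, sgn(266)=+, so +1.
(a,b)_19: α=2, u≡16; β=3, v≡12 (mod 19); (16|19)=+1, (12|19)=-1; sign (−1)^0·+1^3·-1^2 = +1.
(a,b)_2: α=10, β=11; u≡1, v≡5 (mod 8); ε(u)ε(v)=0·0, αω(v)=10·1, βω(u)=11·0; sum ≡ 0  ⇒  +1.
(-17255, 266 / ℚ) ramifies at {7, 17}: a division algebra.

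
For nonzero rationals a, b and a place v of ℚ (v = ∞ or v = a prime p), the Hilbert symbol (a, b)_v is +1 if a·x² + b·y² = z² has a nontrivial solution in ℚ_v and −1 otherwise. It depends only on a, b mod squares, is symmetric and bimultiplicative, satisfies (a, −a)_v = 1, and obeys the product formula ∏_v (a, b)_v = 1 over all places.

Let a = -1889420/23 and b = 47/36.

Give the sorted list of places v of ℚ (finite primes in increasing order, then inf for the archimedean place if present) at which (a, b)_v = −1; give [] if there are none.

(a, b) ≡ (-64285, 47) mod (ℚ^×)²; places V = {2, 3, 5, 13, 23, 43, 47, ∞}.
(a,b)_3: α=0, u≡2; β=-2, v≡2 (mod 3); (2|3)=-1, (2|3)=-1; sign (−1)^0·-1^-2·-1^0 = +1.
(a,b)_5: α=1, u≡2; β=0, v≡2 (mod 5); (2|5)=-1, (2|5)=-1; sign (−1)^0·-1^0·-1^1 = -1.
(a,b)_∞: sgn(-64285)=−, sgn(47)=+, so +1.
(a,b)_47: α=0, u≡40; β=1, v≡17 (mod 47); (40|47)=-1, (17|47)=+1; sign (−1)^0·-1^1·+1^0 = -1.
(a,b)_13: α=3, u≡5; β=0, v≡6 (mod 13); (5|13)=-1, (6|13)=-1; sign (−1)^0·-1^0·-1^3 = -1.
(a,b)_43: α=1, u≡4; β=0, v≡24 (mod 43); (4|43)=+1, (24|43)=+1; sign (−1)^0·+1^0·+1^1 = +1.
(a,b)_2: α=2, β=-2; u≡3, v≡7 (mod 8); ε(u)ε(v)=1·1, αω(v)=2·0, βω(u)=-2·1; sum ≡ 1  ⇒  -1.
(a,b)_23: α=-1, u≡7; β=0, v≡16 (mod 23); (7|23)=-1, (16|23)=+1; sign (−1)^0·-1^0·+1^-1 = +1.
Ram(-64285, 47) = {2, 5, 13, 47}; no ℚ_2-point on the conic.

[2, 5, 13, 47]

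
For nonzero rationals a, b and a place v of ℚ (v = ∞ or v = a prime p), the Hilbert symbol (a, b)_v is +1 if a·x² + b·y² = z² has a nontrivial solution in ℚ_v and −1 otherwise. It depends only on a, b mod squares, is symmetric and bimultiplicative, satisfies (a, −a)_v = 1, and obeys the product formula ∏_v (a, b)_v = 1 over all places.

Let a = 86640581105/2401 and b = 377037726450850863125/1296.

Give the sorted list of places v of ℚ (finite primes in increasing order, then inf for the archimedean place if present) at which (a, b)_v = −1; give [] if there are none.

(a, b) ≡ (103020905, 29) mod (ℚ^×)²; places V = {2, 3, 5, 7, 13, 29, 31, 41, 43, ∞}.
(a,b)_2: α=0, β=-4; u≡1, v≡5 (mod 8); ε(u)ε(v)=0·0, αω(v)=0·1, βω(u)=-4·0; sum ≡ 0  ⇒  +1.
(a,b)_41: α=1, u≡4; β=2, v≡17 (mod 41); (4|41)=+1, (17|41)=-1; sign (−1)^0·+1^2·-1^1 = -1.
(a,b)_29: α=3, u≡14; β=3, v≡22 (mod 29); (14|29)=-1, (22|29)=+1; sign (−1)^0·-1^3·+1^3 = -1.
(a,b)_31: α=1, u≡29; β=2, v≡3 (mod 31); (29|31)=-1, (3|31)=-1; sign (−1)^0·-1^2·-1^1 = -1.
(a,b)_7: α=-4, u≡1; β=2, v≡4 (mod 7); (1|7)=+1, (4|7)=+1; sign (−1)^0·+1^2·+1^-4 = +1.
(a,b)_3: α=0, u≡2; β=-4, v≡2 (mod 3); (2|3)=-1, (2|3)=-1; sign (−1)^0·-1^-4·-1^0 = +1.
(a,b)_43: α=1, u≡17; β=2, v≡33 (mod 43); (17|43)=+1, (33|43)=-1; sign (−1)^0·+1^2·-1^1 = -1.
(a,b)_∞: sgn(103020905)=+, sgn(29)=+, so +1.
(a,b)_5: α=1, u≡1; β=4, v≡1 (mod 5); (1|5)=+1, (1|5)=+1; sign (−1)^0·+1^4·+1^1 = +1.
(a,b)_13: α=1, u≡2; β=2, v≡4 (mod 13); (2|13)=-1, (4|13)=+1; sign (−1)^0·-1^2·+1^1 = +1.
|Ram(103020905, 29)| = 4, even; anisotropic at {29, 31, 41, 43}.

[29, 31, 41, 43]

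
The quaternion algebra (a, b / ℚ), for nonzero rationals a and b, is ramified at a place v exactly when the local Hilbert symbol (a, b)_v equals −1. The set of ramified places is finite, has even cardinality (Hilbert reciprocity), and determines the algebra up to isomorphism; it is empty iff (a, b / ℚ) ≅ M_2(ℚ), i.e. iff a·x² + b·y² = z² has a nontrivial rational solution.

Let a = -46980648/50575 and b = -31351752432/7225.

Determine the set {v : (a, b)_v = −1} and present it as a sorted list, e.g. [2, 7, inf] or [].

Mod squares: a ≡ -6006, b ≡ -7. Check v ∈ {∞, 2, 3, 5, 7, 11, 13, 17}.
v=11: a=11^1·(≡3), b=11^2·(≡9) mod 11; (3|11)=+1, (9|11)=+1; (−1)^{1·2·5}·(+1)^2·(+1)^1 = +1.
v=3: a=3^5·(≡2), b=3^4·(≡2) mod 3; (2|3)=-1, (2|3)=-1; (−1)^{5·4·1}·(-1)^4·(-1)^5 = -1.
v=7: a=7^-1·(≡6), b=7^1·(≡5) mod 7; (6|7)=-1, (5|7)=-1; (−1)^{-1·1·3}·(-1)^1·(-1)^-1 = -1.
v=13: a=13^3·(≡8), b=13^4·(≡6) mod 13; (8|13)=-1, (6|13)=-1; (−1)^{3·4·6}·(-1)^4·(-1)^3 = -1.
v=17: a=17^-2·(≡5), b=17^-2·(≡10) mod 17; (5|17)=-1, (10|17)=-1; (−1)^{-2·-2·8}·(-1)^-2·(-1)^-2 = +1.
v=5: a=5^-2·(≡4), b=5^-2·(≡2) mod 5; (4|5)=+1, (2|5)=-1; (−1)^{-2·-2·2}·(+1)^-2·(-1)^-2 = +1.
v=2: v_2(a)=3, v_2(b)=4; units ≡ 5, 1 (mod 8); ε·ε+αω+βω = 0·0+3·0+4·1 ≡ 0  ⇒  (a,b)_2 = +1.
v=∞: -6006 < 0 and -7 < 0  ⇒  (a,b)_∞ = -1.
(-6006, -7 / ℚ) ramifies at {3, 7, 13, ∞}: a division algebra.

[3, 7, 13, inf]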